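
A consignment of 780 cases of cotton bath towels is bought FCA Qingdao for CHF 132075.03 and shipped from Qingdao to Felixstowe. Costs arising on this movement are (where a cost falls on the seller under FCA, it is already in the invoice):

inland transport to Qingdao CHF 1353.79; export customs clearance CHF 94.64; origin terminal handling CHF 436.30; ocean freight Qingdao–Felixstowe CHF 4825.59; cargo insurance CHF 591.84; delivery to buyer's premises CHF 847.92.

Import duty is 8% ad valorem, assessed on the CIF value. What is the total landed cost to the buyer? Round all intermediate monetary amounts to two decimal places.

Total landed cost: CHF 149810.98

FCA: the seller delivers export-cleared goods to the carrier; the buyer bears costs from that point.
Already in the invoice (seller's account under FCA): inland to port, export clearance — exclude.
CIF value = FCA price + origin terminal + freight + insurance = 132075.03 + 436.30 + 4825.59 + 591.84 = 137928.76
Import duty = 137928.76 × 8% = 11034.30
Buyer bears: origin terminal 436.30 + freight 4825.59 + insurance 591.84 + delivery 847.92 + duty 11034.30 = 17735.95
Landed cost = invoice 132075.03 + 17735.95 = 149810.98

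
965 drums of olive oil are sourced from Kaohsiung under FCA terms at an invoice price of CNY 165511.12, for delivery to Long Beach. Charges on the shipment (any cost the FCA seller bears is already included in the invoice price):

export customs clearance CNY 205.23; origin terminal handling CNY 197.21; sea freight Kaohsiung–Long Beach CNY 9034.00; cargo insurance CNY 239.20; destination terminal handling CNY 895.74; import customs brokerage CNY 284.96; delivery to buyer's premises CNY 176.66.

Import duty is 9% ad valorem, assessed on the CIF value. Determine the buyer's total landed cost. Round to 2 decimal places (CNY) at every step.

Total landed cost: CNY 192087.23

FCA: the seller delivers export-cleared goods to the carrier; the buyer bears costs from that point.
Already in the invoice (seller's account under FCA): export clearance — exclude.
CIF value = FCA price + origin terminal + freight + insurance = 165511.12 + 197.21 + 9034.00 + 239.20 = 174981.53
Import duty = 174981.53 × 9% = 15748.34
Buyer bears: origin terminal 197.21 + freight 9034.00 + insurance 239.20 + destination terminal 895.74 + brokerage 284.96 + delivery 176.66 + duty 15748.34 = 26576.11
Landed cost = invoice 165511.12 + 26576.11 = 192087.23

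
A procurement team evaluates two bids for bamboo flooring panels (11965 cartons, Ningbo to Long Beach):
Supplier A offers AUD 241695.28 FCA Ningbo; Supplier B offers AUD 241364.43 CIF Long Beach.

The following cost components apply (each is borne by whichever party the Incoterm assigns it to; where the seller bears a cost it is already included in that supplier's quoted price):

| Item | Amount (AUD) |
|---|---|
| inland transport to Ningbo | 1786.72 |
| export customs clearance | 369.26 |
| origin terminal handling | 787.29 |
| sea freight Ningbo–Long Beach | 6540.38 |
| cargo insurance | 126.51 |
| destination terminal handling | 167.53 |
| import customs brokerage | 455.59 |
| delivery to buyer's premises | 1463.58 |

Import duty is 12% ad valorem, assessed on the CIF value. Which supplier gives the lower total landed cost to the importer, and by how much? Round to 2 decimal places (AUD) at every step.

Supplier A (FCA):
CIF value = FCA price + origin terminal + freight + insurance = 241695.28 + 787.29 + 6540.38 + 126.51 = 249149.46
Import duty = 249149.46 × 12% = 29897.94
Buyer bears (A): 787.29 + 6540.38 + 126.51 + 167.53 + 455.59 + 1463.58 = 9540.88
Landed cost (A) = invoice 241695.28 + 9540.88 + duty 29897.94 = 281134.10
Supplier B (CIF):
The CIF price already equals the CIF value: 241364.43
Import duty = 241364.43 × 12% = 28963.73
Buyer bears (B): 167.53 + 455.59 + 1463.58 = 2086.70
Landed cost (B) = invoice 241364.43 + 2086.70 + duty 28963.73 = 272414.86
Difference = |281134.10 − 272414.86| = 8719.24

Supplier B is cheaper by AUD 8719.24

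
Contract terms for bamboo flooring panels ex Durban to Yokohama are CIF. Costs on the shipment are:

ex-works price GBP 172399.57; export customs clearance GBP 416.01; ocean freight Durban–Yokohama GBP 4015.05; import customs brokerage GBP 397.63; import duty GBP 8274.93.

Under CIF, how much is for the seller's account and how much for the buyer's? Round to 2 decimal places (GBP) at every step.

CIF: the seller pays costs through ocean freight and marine insurance to the destination port.
Seller's account: goods 172399.57 + export clearance 416.01 + freight 4015.05 = 176830.63
Buyer's account: brokerage 397.63 + duty 8274.93 = 8672.56

Seller: GBP 176830.63; buyer: GBP 8672.56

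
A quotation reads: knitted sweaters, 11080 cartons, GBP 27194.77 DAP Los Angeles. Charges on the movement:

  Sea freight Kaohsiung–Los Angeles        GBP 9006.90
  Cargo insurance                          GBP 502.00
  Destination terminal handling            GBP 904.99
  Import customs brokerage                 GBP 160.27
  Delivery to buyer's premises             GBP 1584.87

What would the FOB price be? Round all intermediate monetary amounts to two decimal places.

FOB price: GBP 15196.01

Not relevant to the conversion: brokerage — on the buyer under both terms; not part of either seller's price.
From DAP to FOB, the seller no longer bears: freight, insurance, destination terminal, delivery.
FOB price = 27194.77 − 9006.90 − 502.00 − 904.99 − 1584.87 = 15196.01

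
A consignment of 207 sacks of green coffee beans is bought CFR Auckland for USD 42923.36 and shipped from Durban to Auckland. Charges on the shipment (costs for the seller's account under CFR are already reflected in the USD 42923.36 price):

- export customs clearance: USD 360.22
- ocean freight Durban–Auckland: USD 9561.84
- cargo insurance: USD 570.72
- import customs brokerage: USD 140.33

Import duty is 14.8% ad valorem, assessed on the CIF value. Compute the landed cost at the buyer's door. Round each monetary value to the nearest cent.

CFR: the seller pays costs through ocean freight to the destination port, but not insurance.
Already in the invoice (seller's account under CFR): export clearance, freight — exclude.
CIF value = CFR price + insurance = 42923.36 + 570.72 = 43494.08
Import duty = 43494.08 × 14.8% = 6437.12
Buyer bears: insurance 570.72 + brokerage 140.33 + duty 6437.12 = 7148.17
Landed cost = invoice 42923.36 + 7148.17 = 50071.53

Total landed cost: USD 50071.53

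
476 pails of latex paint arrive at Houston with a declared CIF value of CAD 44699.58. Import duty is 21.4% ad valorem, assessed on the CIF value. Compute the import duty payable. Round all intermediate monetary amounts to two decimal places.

Import duty: CAD 9565.71

Import duty = 44699.58 × 21.4% = 9565.71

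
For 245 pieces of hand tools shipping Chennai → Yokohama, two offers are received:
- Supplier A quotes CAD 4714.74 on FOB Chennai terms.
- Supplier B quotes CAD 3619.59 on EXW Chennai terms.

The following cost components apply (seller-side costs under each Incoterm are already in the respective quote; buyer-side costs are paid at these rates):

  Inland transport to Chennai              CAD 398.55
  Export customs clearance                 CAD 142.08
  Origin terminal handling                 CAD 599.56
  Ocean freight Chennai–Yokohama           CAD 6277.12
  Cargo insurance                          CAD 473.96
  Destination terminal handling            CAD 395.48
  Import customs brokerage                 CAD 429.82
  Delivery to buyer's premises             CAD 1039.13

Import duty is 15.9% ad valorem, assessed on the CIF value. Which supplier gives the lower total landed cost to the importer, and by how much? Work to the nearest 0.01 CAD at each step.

Supplier A is cheaper by CAD 52.20

Supplier A (FOB):
CIF value = FOB price + freight + insurance = 4714.74 + 6277.12 + 473.96 = 11465.82
Import duty = 11465.82 × 15.9% = 1823.07
Buyer bears (A): 6277.12 + 473.96 + 395.48 + 429.82 + 1039.13 = 8615.51
Landed cost (A) = invoice 4714.74 + 8615.51 + duty 1823.07 = 15153.32
Supplier B (EXW):
CIF value = EXW price + inland to port + export clearance + origin terminal + freight + insurance = 3619.59 + 398.55 + 142.08 + 599.56 + 6277.12 + 473.96 = 11510.86
Import duty = 11510.86 × 15.9% = 1830.23
Buyer bears (B): 398.55 + 142.08 + 599.56 + 6277.12 + 473.96 + 395.48 + 429.82 + 1039.13 = 9755.70
Landed cost (B) = invoice 3619.59 + 9755.70 + duty 1830.23 = 15205.52
Difference = |15153.32 − 15205.52| = 52.20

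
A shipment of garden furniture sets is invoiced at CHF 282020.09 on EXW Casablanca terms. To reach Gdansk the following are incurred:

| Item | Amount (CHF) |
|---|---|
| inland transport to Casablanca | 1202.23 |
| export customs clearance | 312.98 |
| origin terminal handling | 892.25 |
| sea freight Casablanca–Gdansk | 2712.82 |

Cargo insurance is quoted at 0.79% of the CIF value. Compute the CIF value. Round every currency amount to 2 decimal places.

Let C be the CIF value. C = EXW price + pre-shipment costs + freight + 0.79% × C
C − 0.79% × C = 282020.09 + 1202.23 + 312.98 + 892.25 + 2712.82
0.9921 × C = 287140.37
C = 287140.37 / 0.9921 = 289426.84
Insurance premium = 0.79% × 289426.84 = 2286.47

CIF value: CHF 289426.84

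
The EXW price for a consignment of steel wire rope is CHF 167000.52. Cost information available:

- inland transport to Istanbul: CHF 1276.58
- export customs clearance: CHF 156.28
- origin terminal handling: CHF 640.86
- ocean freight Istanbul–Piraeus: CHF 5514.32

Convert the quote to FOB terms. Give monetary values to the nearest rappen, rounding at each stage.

Not relevant to the conversion: freight — on the buyer under both terms; not part of either seller's price.
From EXW to FOB, the seller additionally bears: inland to port, export clearance, origin terminal.
FOB price = 167000.52 + 1276.58 + 156.28 + 640.86 = 169074.24

FOB price: CHF 169074.24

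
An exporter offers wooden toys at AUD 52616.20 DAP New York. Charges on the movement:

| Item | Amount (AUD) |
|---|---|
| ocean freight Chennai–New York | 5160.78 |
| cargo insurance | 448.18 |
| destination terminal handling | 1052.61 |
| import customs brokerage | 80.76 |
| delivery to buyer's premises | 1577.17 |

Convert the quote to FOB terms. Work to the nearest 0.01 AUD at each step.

FOB price: AUD 44377.46

Not relevant to the conversion: brokerage — on the buyer under both terms; not part of either seller's price.
From DAP to FOB, the seller no longer bears: freight, insurance, destination terminal, delivery.
FOB price = 52616.20 − 5160.78 − 448.18 − 1052.61 − 1577.17 = 44377.46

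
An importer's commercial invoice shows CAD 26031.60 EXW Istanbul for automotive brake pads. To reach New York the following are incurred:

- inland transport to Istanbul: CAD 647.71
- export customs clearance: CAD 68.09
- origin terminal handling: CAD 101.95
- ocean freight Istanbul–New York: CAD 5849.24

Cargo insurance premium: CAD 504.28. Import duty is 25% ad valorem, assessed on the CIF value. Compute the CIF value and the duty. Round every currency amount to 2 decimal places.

CIF = EXW price + pre-shipment costs + freight + insurance
CIF = 26031.60 + 647.71 + 68.09 + 101.95 + 5849.24 + 504.28 = 33202.87
Import duty = 33202.87 × 25% = 8300.72

CIF value: CAD 33202.87; import duty: CAD 8300.72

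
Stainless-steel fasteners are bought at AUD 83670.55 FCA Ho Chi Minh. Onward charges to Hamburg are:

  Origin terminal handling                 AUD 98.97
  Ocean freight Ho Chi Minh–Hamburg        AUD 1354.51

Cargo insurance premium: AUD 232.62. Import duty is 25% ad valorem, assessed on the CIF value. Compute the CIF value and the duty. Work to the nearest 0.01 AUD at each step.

CIF = FCA price + pre-shipment costs + freight + insurance
CIF = 83670.55 + 98.97 + 1354.51 + 232.62 = 85356.65
Import duty = 85356.65 × 25% = 21339.16

CIF value: AUD 85356.65; import duty: AUD 21339.16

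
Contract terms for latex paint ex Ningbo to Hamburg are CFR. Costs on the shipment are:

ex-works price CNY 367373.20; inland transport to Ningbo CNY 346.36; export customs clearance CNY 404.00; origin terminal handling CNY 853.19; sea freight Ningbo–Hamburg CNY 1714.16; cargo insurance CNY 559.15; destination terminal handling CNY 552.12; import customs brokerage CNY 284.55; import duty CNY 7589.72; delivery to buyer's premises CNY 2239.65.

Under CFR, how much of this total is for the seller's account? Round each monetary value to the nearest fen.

Seller's account: CNY 370690.91

CFR: the seller pays costs through ocean freight to the destination port, but not insurance.
Seller's account: goods 367373.20 + inland to port 346.36 + export clearance 404.00 + origin terminal 853.19 + freight 1714.16 = 370690.91
Buyer's account: insurance 559.15 + destination terminal 552.12 + brokerage 284.55 + duty 7589.72 + delivery 2239.65 = 11225.19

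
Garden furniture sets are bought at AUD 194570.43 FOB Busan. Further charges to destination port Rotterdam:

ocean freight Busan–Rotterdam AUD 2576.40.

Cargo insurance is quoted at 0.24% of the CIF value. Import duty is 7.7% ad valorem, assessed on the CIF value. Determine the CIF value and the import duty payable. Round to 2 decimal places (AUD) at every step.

Let C be the CIF value. C = FOB price + freight + 0.24% × C
C − 0.24% × C = 194570.43 + 2576.40
0.9976 × C = 197146.83
C = 197146.83 / 0.9976 = 197621.12
Insurance premium = 0.24% × 197621.12 = 474.29
Import duty = 197621.12 × 7.7% = 15216.83

CIF value: AUD 197621.12; import duty: AUD 15216.83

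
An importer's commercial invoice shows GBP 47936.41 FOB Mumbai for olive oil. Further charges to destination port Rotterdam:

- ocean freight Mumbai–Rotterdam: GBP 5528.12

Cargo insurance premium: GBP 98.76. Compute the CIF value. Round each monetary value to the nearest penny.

CIF = FOB price + freight + insurance
CIF = 47936.41 + 5528.12 + 98.76 = 53563.29

CIF value: GBP 53563.29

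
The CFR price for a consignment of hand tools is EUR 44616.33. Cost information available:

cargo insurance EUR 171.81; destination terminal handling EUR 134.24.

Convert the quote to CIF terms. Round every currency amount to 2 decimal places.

CIF price: EUR 44788.14

Not relevant to the conversion: destination terminal — on the buyer under both terms; not part of either seller's price.
From CFR to CIF, the seller additionally bears: insurance.
CIF price = 44616.33 + 171.81 = 44788.14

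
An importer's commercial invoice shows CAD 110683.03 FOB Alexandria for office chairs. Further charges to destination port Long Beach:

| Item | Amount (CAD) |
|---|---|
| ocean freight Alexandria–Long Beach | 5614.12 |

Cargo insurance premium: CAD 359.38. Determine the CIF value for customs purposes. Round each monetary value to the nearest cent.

CIF value: CAD 116656.53

CIF = FOB price + freight + insurance
CIF = 110683.03 + 5614.12 + 359.38 = 116656.53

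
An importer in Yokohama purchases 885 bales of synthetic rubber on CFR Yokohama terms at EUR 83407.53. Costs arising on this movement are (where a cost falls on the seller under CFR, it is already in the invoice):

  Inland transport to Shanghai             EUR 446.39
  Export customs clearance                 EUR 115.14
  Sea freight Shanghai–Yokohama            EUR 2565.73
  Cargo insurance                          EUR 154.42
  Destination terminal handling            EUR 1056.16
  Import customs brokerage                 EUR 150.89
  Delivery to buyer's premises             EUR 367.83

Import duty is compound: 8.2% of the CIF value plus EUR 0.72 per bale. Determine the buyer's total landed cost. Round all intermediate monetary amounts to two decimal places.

CFR: the seller pays costs through ocean freight to the destination port, but not insurance.
Already in the invoice (seller's account under CFR): inland to port, export clearance, freight — exclude.
CIF value = CFR price + insurance = 83407.53 + 154.42 = 83561.95
Ad valorem component: 83561.95 × 8.2% = 6852.08
Specific component: 885 × 0.72 = 637.20
Import duty = 6852.08 + 637.20 = 7489.28
Buyer bears: insurance 154.42 + destination terminal 1056.16 + brokerage 150.89 + delivery 367.83 + duty 7489.28 = 9218.58
Landed cost = invoice 83407.53 + 9218.58 = 92626.11

Total landed cost: EUR 92626.11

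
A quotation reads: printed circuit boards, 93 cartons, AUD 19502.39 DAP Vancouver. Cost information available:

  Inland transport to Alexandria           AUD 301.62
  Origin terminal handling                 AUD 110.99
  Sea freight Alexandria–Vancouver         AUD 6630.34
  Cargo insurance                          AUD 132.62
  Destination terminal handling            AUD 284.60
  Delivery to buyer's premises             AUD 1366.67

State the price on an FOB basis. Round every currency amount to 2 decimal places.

FOB price: AUD 11088.16

Not relevant to the conversion: inland to port, origin terminal — on the seller under both DAP and FOB; already in the DAP price and stays in the FOB price.
From DAP to FOB, the seller no longer bears: freight, insurance, destination terminal, delivery.
FOB price = 19502.39 − 6630.34 − 132.62 − 284.60 − 1366.67 = 11088.16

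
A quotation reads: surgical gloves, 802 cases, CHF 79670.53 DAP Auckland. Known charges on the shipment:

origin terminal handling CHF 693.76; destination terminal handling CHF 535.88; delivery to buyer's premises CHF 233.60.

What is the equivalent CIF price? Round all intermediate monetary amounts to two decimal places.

Not relevant to the conversion: origin terminal — on the seller under both DAP and CIF; already in the DAP price and stays in the CIF price.
From DAP to CIF, the seller no longer bears: destination terminal, delivery.
CIF price = 79670.53 − 535.88 − 233.60 = 78901.05

CIF price: CHF 78901.05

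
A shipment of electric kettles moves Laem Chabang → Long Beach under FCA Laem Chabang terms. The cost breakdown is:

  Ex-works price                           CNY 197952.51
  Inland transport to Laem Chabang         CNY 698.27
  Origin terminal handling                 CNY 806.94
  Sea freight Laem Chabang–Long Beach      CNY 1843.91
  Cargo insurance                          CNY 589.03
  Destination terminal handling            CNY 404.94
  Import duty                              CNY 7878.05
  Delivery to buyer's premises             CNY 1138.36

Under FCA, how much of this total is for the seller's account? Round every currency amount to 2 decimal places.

Seller's account: CNY 198650.78

FCA: the seller delivers export-cleared goods to the carrier; the buyer bears costs from that point.
Seller's account: goods 197952.51 + inland to port 698.27 = 198650.78
Buyer's account: origin terminal 806.94 + freight 1843.91 + insurance 589.03 + destination terminal 404.94 + duty 7878.05 + delivery 1138.36 = 12661.23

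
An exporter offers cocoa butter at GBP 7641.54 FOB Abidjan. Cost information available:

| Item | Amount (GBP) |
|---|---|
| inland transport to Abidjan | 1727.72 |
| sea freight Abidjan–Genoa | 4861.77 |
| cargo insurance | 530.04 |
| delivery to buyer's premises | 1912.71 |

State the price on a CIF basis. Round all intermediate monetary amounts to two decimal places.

CIF price: GBP 13033.35

Not relevant to the conversion: inland to port — on the seller under both FOB and CIF; already in the FOB price and stays in the CIF price. delivery — on the buyer under both terms; not part of either seller's price.
From FOB to CIF, the seller additionally bears: freight, insurance.
CIF price = 7641.54 + 4861.77 + 530.04 = 13033.35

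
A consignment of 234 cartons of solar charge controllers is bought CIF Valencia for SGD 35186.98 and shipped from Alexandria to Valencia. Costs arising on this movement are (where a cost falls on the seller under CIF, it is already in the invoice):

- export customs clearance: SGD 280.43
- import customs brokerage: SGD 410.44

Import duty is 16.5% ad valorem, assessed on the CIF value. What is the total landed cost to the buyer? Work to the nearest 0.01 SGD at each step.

Total landed cost: SGD 41403.27

CIF: the seller pays costs through ocean freight and marine insurance to the destination port.
Already in the invoice (seller's account under CIF): export clearance — exclude.
The CIF price already equals the CIF value: 35186.98
Import duty = 35186.98 × 16.5% = 5805.85
Buyer bears: brokerage 410.44 + duty 5805.85 = 6216.29
Landed cost = invoice 35186.98 + 6216.29 = 41403.27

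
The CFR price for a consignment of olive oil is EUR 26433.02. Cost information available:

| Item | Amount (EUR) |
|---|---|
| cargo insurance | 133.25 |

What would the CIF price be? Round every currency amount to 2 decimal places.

CIF price: EUR 26566.27

From CFR to CIF, the seller additionally bears: insurance.
CIF price = 26433.02 + 133.25 = 26566.27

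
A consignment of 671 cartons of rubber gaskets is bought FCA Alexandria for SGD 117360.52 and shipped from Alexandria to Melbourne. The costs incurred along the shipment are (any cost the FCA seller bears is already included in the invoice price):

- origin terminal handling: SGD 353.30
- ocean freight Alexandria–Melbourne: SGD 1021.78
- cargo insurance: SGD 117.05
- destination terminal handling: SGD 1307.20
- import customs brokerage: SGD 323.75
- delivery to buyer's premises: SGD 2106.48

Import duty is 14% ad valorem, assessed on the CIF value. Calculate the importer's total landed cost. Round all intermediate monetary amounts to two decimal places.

FCA: the seller delivers export-cleared goods to the carrier; the buyer bears costs from that point.
CIF value = FCA price + origin terminal + freight + insurance = 117360.52 + 353.30 + 1021.78 + 117.05 = 118852.65
Import duty = 118852.65 × 14% = 16639.37
Buyer bears: origin terminal 353.30 + freight 1021.78 + insurance 117.05 + destination terminal 1307.20 + brokerage 323.75 + delivery 2106.48 + duty 16639.37 = 21868.93
Landed cost = invoice 117360.52 + 21868.93 = 139229.45

Total landed cost: SGD 139229.45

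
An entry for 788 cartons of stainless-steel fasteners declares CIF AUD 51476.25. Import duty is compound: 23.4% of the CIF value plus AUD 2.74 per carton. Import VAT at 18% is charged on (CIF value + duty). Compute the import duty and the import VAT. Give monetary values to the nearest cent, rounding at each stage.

Ad valorem component: 51476.25 × 23.4% = 12045.44
Specific component: 788 × 2.74 = 2159.12
Import duty = 12045.44 + 2159.12 = 14204.56
VAT base = CIF + duty = 51476.25 + 14204.56 = 65680.81
Import VAT = 65680.81 × 18% = 11822.55

Import duty: AUD 14204.56; import VAT: AUD 11822.55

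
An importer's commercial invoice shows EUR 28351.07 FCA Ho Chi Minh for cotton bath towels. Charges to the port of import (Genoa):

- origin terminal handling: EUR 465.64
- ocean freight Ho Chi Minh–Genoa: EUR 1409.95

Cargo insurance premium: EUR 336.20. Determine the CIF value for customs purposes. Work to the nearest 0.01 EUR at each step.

CIF = FCA price + pre-shipment costs + freight + insurance
CIF = 28351.07 + 465.64 + 1409.95 + 336.20 = 30562.86

CIF value: EUR 30562.86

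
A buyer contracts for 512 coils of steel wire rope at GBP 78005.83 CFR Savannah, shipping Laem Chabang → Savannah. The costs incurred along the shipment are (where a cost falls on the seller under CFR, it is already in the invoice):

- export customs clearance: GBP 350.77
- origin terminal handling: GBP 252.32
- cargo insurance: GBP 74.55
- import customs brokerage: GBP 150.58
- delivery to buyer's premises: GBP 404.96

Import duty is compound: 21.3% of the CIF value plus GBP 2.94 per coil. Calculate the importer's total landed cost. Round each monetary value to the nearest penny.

Total landed cost: GBP 96772.32

CFR: the seller pays costs through ocean freight to the destination port, but not insurance.
Already in the invoice (seller's account under CFR): export clearance, origin terminal — exclude.
CIF value = CFR price + insurance = 78005.83 + 74.55 = 78080.38
Ad valorem component: 78080.38 × 21.3% = 16631.12
Specific component: 512 × 2.94 = 1505.28
Import duty = 16631.12 + 1505.28 = 18136.40
Buyer bears: insurance 74.55 + brokerage 150.58 + delivery 404.96 + duty 18136.40 = 18766.49
Landed cost = invoice 78005.83 + 18766.49 = 96772.32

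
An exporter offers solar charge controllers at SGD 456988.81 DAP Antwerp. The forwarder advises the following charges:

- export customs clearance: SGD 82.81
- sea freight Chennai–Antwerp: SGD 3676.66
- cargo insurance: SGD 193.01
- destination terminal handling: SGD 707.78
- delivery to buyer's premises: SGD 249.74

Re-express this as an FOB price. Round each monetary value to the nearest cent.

Not relevant to the conversion: export clearance — on the seller under both DAP and FOB; already in the DAP price and stays in the FOB price.
From DAP to FOB, the seller no longer bears: freight, insurance, destination terminal, delivery.
FOB price = 456988.81 − 3676.66 − 193.01 − 707.78 − 249.74 = 452161.62

FOB price: SGD 452161.62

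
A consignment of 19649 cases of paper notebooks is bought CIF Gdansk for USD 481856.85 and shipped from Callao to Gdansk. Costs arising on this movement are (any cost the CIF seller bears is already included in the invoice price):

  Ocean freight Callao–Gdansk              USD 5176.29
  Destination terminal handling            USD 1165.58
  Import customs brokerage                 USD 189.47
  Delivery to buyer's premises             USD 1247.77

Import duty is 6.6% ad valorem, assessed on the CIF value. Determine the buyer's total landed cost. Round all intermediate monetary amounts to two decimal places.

Total landed cost: USD 516262.22

CIF: the seller pays costs through ocean freight and marine insurance to the destination port.
Already in the invoice (seller's account under CIF): freight — exclude.
The CIF price already equals the CIF value: 481856.85
Import duty = 481856.85 × 6.6% = 31802.55
Buyer bears: destination terminal 1165.58 + brokerage 189.47 + delivery 1247.77 + duty 31802.55 = 34405.37
Landed cost = invoice 481856.85 + 34405.37 = 516262.22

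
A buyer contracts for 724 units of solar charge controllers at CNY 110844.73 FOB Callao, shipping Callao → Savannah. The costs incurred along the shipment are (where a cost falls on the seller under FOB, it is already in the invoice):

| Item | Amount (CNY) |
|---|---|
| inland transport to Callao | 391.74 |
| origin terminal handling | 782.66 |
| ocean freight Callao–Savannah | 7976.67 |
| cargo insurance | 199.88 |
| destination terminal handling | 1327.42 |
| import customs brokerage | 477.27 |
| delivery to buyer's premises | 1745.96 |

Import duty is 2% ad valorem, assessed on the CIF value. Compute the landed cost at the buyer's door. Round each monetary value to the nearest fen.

FOB: the seller bears costs until goods are on board at the origin port; the buyer bears freight, insurance and all costs thereafter.
Already in the invoice (seller's account under FOB): inland to port, origin terminal — exclude.
CIF value = FOB price + freight + insurance = 110844.73 + 7976.67 + 199.88 = 119021.28
Import duty = 119021.28 × 2% = 2380.43
Buyer bears: freight 7976.67 + insurance 199.88 + destination terminal 1327.42 + brokerage 477.27 + delivery 1745.96 + duty 2380.43 = 14107.63
Landed cost = invoice 110844.73 + 14107.63 = 124952.36

Total landed cost: CNY 124952.36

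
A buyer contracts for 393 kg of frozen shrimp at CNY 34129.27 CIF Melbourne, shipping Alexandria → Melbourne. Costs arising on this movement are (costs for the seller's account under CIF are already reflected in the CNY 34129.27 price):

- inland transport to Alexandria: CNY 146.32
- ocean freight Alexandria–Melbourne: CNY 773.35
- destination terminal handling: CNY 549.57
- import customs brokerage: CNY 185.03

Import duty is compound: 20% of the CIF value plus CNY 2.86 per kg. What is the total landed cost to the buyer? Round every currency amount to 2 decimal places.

Total landed cost: CNY 42813.70

CIF: the seller pays costs through ocean freight and marine insurance to the destination port.
Already in the invoice (seller's account under CIF): inland to port, freight — exclude.
The CIF price already equals the CIF value: 34129.27
Ad valorem component: 34129.27 × 20% = 6825.85
Specific component: 393 × 2.86 = 1123.98
Import duty = 6825.85 + 1123.98 = 7949.83
Buyer bears: destination terminal 549.57 + brokerage 185.03 + duty 7949.83 = 8684.43
Landed cost = invoice 34129.27 + 8684.43 = 42813.70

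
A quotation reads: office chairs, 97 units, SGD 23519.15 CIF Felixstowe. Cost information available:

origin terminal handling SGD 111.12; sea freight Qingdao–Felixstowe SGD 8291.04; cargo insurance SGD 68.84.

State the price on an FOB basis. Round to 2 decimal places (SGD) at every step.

FOB price: SGD 15159.27

Not relevant to the conversion: origin terminal — on the seller under both CIF and FOB; already in the CIF price and stays in the FOB price.
From CIF to FOB, the seller no longer bears: freight, insurance.
FOB price = 23519.15 − 8291.04 − 68.84 = 15159.27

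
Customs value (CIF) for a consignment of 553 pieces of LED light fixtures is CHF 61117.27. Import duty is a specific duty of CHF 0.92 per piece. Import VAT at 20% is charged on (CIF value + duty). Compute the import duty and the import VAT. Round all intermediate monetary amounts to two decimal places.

Import duty: CHF 508.76; import VAT: CHF 12325.21

Import duty = 553 × 0.92 = 508.76
VAT base = CIF + duty = 61117.27 + 508.76 = 61626.03
Import VAT = 61626.03 × 20% = 12325.21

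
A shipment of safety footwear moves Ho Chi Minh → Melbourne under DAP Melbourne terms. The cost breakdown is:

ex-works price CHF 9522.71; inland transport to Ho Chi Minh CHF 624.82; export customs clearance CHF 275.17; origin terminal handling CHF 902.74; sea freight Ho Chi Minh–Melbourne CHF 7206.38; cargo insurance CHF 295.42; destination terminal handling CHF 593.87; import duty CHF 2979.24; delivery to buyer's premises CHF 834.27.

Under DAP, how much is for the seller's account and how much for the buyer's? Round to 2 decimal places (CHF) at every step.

Seller: CHF 20255.38; buyer: CHF 2979.24

DAP: the seller bears all costs to the named destination except import duty and clearance.
Seller's account: goods 9522.71 + inland to port 624.82 + export clearance 275.17 + origin terminal 902.74 + freight 7206.38 + insurance 295.42 + destination terminal 593.87 + delivery 834.27 = 20255.38
Buyer's account: duty 2979.24 = 2979.24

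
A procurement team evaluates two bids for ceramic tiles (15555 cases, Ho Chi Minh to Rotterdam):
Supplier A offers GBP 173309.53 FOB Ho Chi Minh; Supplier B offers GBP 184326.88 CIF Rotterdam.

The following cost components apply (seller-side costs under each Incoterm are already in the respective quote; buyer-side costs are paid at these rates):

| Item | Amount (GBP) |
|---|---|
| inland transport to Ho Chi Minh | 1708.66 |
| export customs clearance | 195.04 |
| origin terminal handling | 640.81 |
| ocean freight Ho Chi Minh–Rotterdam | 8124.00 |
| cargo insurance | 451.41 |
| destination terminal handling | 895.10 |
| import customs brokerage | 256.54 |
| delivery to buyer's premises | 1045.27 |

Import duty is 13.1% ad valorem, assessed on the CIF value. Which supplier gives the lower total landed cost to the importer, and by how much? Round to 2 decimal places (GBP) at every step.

Supplier A (FOB):
CIF value = FOB price + freight + insurance = 173309.53 + 8124.00 + 451.41 = 181884.94
Import duty = 181884.94 × 13.1% = 23826.93
Buyer bears (A): 8124.00 + 451.41 + 895.10 + 256.54 + 1045.27 = 10772.32
Landed cost (A) = invoice 173309.53 + 10772.32 + duty 23826.93 = 207908.78
Supplier B (CIF):
The CIF price already equals the CIF value: 184326.88
Import duty = 184326.88 × 13.1% = 24146.82
Buyer bears (B): 895.10 + 256.54 + 1045.27 = 2196.91
Landed cost (B) = invoice 184326.88 + 2196.91 + duty 24146.82 = 210670.61
Difference = |207908.78 − 210670.61| = 2761.83

Supplier A is cheaper by GBP 2761.83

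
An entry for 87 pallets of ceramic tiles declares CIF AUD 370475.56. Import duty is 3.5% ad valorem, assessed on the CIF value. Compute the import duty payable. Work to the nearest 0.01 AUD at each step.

Import duty: AUD 12966.64

Import duty = 370475.56 × 3.5% = 12966.64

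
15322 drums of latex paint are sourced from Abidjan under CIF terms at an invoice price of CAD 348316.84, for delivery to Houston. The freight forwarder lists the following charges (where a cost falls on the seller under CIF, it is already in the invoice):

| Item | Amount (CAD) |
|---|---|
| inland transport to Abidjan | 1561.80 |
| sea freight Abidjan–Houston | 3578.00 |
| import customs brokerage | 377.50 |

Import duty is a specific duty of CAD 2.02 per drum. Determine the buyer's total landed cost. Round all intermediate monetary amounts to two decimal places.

Total landed cost: CAD 379644.78

CIF: the seller pays costs through ocean freight and marine insurance to the destination port.
Already in the invoice (seller's account under CIF): inland to port, freight — exclude.
The CIF price already equals the CIF value: 348316.84
Import duty = 15322 × 2.02 = 30950.44
Buyer bears: brokerage 377.50 + duty 30950.44 = 31327.94
Landed cost = invoice 348316.84 + 31327.94 = 379644.78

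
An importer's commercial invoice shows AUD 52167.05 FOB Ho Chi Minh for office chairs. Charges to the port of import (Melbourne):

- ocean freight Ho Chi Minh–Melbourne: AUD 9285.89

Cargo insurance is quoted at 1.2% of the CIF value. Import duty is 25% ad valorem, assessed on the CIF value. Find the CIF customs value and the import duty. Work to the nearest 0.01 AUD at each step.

Let C be the CIF value. C = FOB price + freight + 1.2% × C
C − 1.2% × C = 52167.05 + 9285.89
0.988 × C = 61452.94
C = 61452.94 / 0.988 = 62199.33
Insurance premium = 1.2% × 62199.33 = 746.39
Import duty = 62199.33 × 25% = 15549.83

CIF value: AUD 62199.33; import duty: AUD 15549.83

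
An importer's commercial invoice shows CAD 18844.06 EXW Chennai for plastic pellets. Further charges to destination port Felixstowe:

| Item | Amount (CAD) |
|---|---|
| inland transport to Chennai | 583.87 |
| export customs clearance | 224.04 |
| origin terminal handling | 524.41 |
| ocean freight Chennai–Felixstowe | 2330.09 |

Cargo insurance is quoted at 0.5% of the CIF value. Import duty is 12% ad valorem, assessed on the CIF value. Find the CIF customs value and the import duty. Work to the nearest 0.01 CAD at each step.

CIF value: CAD 22619.57; import duty: CAD 2714.35

Let C be the CIF value. C = EXW price + pre-shipment costs + freight + 0.5% × C
C − 0.5% × C = 18844.06 + 583.87 + 224.04 + 524.41 + 2330.09
0.995 × C = 22506.47
C = 22506.47 / 0.995 = 22619.57
Insurance premium = 0.5% × 22619.57 = 113.10
Import duty = 22619.57 × 12% = 2714.35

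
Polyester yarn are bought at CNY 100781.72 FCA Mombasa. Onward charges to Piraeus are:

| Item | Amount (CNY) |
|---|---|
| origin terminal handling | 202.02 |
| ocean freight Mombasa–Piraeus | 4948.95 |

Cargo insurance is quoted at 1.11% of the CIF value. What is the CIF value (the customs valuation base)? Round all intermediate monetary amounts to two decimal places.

CIF value: CNY 107121.74

Let C be the CIF value. C = FCA price + pre-shipment costs + freight + 1.11% × C
C − 1.11% × C = 100781.72 + 202.02 + 4948.95
0.9889 × C = 105932.69
C = 105932.69 / 0.9889 = 107121.74
Insurance premium = 1.11% × 107121.74 = 1189.05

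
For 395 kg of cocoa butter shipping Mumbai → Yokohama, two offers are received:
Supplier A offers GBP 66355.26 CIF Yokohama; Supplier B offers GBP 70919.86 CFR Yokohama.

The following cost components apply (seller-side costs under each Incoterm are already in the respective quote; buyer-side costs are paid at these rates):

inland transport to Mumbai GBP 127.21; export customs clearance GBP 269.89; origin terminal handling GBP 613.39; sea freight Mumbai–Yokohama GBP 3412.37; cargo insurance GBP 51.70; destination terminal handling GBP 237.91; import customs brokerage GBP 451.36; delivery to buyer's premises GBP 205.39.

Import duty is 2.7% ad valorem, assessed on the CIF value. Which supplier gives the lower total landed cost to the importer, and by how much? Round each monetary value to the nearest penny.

Supplier A is cheaper by GBP 4740.94

Supplier A (CIF):
The CIF price already equals the CIF value: 66355.26
Import duty = 66355.26 × 2.7% = 1791.59
Buyer bears (A): 237.91 + 451.36 + 205.39 = 894.66
Landed cost (A) = invoice 66355.26 + 894.66 + duty 1791.59 = 69041.51
Supplier B (CFR):
CIF value = CFR price + insurance = 70919.86 + 51.70 = 70971.56
Import duty = 70971.56 × 2.7% = 1916.23
Buyer bears (B): 51.70 + 237.91 + 451.36 + 205.39 = 946.36
Landed cost (B) = invoice 70919.86 + 946.36 + duty 1916.23 = 73782.45
Difference = |69041.51 − 73782.45| = 4740.94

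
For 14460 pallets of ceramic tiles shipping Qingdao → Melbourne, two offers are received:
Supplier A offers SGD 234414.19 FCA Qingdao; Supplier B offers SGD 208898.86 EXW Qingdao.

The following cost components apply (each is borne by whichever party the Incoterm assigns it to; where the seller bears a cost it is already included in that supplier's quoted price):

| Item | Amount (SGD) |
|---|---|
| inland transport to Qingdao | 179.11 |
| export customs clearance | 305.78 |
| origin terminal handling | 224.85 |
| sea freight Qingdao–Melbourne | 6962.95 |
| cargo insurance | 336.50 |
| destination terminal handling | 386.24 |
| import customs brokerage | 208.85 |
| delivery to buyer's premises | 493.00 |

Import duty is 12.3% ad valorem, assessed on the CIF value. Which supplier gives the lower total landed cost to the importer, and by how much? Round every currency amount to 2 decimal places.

Supplier A (FCA):
CIF value = FCA price + origin terminal + freight + insurance = 234414.19 + 224.85 + 6962.95 + 336.50 = 241938.49
Import duty = 241938.49 × 12.3% = 29758.43
Buyer bears (A): 224.85 + 6962.95 + 336.50 + 386.24 + 208.85 + 493.00 = 8612.39
Landed cost (A) = invoice 234414.19 + 8612.39 + duty 29758.43 = 272785.01
Supplier B (EXW):
CIF value = EXW price + inland to port + export clearance + origin terminal + freight + insurance = 208898.86 + 179.11 + 305.78 + 224.85 + 6962.95 + 336.50 = 216908.05
Import duty = 216908.05 × 12.3% = 26679.69
Buyer bears (B): 179.11 + 305.78 + 224.85 + 6962.95 + 336.50 + 386.24 + 208.85 + 493.00 = 9097.28
Landed cost (B) = invoice 208898.86 + 9097.28 + duty 26679.69 = 244675.83
Difference = |272785.01 − 244675.83| = 28109.18

Supplier B is cheaper by SGD 28109.18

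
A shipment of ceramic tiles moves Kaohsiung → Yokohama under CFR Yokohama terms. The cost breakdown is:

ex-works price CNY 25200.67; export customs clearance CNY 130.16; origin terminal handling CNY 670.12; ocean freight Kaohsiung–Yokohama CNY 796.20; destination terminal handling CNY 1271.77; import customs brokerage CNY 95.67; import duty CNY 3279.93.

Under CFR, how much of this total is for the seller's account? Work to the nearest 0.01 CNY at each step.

CFR: the seller pays costs through ocean freight to the destination port, but not insurance.
Seller's account: goods 25200.67 + export clearance 130.16 + origin terminal 670.12 + freight 796.20 = 26797.15
Buyer's account: destination terminal 1271.77 + brokerage 95.67 + duty 3279.93 = 4647.37

Seller's account: CNY 26797.15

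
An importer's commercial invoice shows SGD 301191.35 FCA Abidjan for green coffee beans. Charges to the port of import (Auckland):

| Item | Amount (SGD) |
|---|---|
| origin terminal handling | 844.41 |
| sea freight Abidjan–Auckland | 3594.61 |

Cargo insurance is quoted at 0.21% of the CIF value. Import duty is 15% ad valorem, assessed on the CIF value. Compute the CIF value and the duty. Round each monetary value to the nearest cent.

CIF value: SGD 306273.54; import duty: SGD 45941.03

Let C be the CIF value. C = FCA price + pre-shipment costs + freight + 0.21% × C
C − 0.21% × C = 301191.35 + 844.41 + 3594.61
0.9979 × C = 305630.37
C = 305630.37 / 0.9979 = 306273.54
Insurance premium = 0.21% × 306273.54 = 643.17
Import duty = 306273.54 × 15% = 45941.03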